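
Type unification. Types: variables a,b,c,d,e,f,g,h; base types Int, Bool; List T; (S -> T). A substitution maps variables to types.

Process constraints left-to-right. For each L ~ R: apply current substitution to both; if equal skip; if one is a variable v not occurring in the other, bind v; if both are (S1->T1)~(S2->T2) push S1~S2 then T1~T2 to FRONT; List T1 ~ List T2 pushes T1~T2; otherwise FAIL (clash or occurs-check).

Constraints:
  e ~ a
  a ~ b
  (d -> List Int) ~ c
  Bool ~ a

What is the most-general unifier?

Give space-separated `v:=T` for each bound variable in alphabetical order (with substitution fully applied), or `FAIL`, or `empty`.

Answer: a:=Bool b:=Bool c:=(d -> List Int) e:=Bool

Derivation:
step 1: unify e ~ a  [subst: {-} | 3 pending]
  bind e := a
step 2: unify a ~ b  [subst: {e:=a} | 2 pending]
  bind a := b
step 3: unify (d -> List Int) ~ c  [subst: {e:=a, a:=b} | 1 pending]
  bind c := (d -> List Int)
step 4: unify Bool ~ b  [subst: {e:=a, a:=b, c:=(d -> List Int)} | 0 pending]
  bind b := Bool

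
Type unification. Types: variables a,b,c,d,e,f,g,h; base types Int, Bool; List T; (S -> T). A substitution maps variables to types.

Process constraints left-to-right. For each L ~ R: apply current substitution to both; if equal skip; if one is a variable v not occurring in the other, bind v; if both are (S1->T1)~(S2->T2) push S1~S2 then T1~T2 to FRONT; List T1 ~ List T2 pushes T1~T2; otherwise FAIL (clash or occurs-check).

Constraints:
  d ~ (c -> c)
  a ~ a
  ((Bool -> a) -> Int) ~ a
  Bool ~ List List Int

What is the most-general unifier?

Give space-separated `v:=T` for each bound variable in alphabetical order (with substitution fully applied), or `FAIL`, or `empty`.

Answer: FAIL

Derivation:
step 1: unify d ~ (c -> c)  [subst: {-} | 3 pending]
  bind d := (c -> c)
step 2: unify a ~ a  [subst: {d:=(c -> c)} | 2 pending]
  -> identical, skip
step 3: unify ((Bool -> a) -> Int) ~ a  [subst: {d:=(c -> c)} | 1 pending]
  occurs-check fail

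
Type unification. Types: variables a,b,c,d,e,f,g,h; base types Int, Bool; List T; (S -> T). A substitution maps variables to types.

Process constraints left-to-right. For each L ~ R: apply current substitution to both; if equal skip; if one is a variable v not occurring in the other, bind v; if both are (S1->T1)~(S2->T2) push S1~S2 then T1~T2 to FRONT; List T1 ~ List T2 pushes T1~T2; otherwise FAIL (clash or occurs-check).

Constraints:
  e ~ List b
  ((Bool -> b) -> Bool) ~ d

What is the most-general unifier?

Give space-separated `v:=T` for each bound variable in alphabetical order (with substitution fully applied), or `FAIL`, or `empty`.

step 1: unify e ~ List b  [subst: {-} | 1 pending]
  bind e := List b
step 2: unify ((Bool -> b) -> Bool) ~ d  [subst: {e:=List b} | 0 pending]
  bind d := ((Bool -> b) -> Bool)

Answer: d:=((Bool -> b) -> Bool) e:=List b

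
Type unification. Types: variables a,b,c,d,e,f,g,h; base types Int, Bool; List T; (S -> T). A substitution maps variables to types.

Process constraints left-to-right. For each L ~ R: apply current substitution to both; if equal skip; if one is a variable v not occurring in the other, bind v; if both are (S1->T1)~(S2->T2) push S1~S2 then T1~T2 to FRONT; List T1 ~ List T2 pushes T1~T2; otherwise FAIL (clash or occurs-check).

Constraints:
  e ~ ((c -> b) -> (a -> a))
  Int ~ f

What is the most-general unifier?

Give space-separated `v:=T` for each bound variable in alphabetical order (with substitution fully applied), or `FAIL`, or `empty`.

step 1: unify e ~ ((c -> b) -> (a -> a))  [subst: {-} | 1 pending]
  bind e := ((c -> b) -> (a -> a))
step 2: unify Int ~ f  [subst: {e:=((c -> b) -> (a -> a))} | 0 pending]
  bind f := Int

Answer: e:=((c -> b) -> (a -> a)) f:=Int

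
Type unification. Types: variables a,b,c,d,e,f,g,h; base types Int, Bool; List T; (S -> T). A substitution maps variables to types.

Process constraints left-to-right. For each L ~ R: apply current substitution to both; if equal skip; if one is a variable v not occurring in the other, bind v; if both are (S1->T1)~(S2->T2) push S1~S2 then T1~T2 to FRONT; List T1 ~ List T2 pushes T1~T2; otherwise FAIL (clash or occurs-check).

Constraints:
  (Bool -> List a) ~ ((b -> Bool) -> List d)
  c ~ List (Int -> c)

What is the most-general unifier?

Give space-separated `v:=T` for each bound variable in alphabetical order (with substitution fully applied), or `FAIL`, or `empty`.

step 1: unify (Bool -> List a) ~ ((b -> Bool) -> List d)  [subst: {-} | 1 pending]
  -> decompose arrow: push Bool~(b -> Bool), List a~List d
step 2: unify Bool ~ (b -> Bool)  [subst: {-} | 2 pending]
  clash: Bool vs (b -> Bool)

Answer: FAIL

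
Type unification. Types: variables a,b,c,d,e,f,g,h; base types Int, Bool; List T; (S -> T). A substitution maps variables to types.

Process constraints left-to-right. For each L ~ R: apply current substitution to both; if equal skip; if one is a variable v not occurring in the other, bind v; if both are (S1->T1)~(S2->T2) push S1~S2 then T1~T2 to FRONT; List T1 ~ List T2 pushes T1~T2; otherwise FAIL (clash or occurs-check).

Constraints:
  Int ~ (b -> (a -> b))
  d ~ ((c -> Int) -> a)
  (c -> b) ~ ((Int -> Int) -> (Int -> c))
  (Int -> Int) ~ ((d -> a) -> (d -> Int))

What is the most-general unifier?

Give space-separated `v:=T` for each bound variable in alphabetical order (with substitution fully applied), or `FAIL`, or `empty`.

step 1: unify Int ~ (b -> (a -> b))  [subst: {-} | 3 pending]
  clash: Int vs (b -> (a -> b))

Answer: FAIL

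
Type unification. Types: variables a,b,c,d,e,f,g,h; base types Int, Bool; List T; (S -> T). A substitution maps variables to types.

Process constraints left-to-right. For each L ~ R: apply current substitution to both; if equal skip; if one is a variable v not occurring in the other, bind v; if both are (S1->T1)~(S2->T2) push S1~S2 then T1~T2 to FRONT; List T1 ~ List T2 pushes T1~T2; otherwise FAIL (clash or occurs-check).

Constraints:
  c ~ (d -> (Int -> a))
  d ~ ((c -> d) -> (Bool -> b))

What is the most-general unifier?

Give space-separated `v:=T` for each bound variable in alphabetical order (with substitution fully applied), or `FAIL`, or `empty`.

step 1: unify c ~ (d -> (Int -> a))  [subst: {-} | 1 pending]
  bind c := (d -> (Int -> a))
step 2: unify d ~ (((d -> (Int -> a)) -> d) -> (Bool -> b))  [subst: {c:=(d -> (Int -> a))} | 0 pending]
  occurs-check fail: d in (((d -> (Int -> a)) -> d) -> (Bool -> b))

Answer: FAIL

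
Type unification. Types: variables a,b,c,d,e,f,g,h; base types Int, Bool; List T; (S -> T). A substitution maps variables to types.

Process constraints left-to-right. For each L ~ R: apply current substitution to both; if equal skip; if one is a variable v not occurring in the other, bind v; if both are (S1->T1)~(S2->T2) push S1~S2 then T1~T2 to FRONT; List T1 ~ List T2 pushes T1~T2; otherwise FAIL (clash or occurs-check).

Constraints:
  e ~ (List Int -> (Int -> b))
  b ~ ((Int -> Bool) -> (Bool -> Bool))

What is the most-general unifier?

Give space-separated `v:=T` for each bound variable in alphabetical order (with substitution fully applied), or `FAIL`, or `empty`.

Answer: b:=((Int -> Bool) -> (Bool -> Bool)) e:=(List Int -> (Int -> ((Int -> Bool) -> (Bool -> Bool))))

Derivation:
step 1: unify e ~ (List Int -> (Int -> b))  [subst: {-} | 1 pending]
  bind e := (List Int -> (Int -> b))
step 2: unify b ~ ((Int -> Bool) -> (Bool -> Bool))  [subst: {e:=(List Int -> (Int -> b))} | 0 pending]
  bind b := ((Int -> Bool) -> (Bool -> Bool))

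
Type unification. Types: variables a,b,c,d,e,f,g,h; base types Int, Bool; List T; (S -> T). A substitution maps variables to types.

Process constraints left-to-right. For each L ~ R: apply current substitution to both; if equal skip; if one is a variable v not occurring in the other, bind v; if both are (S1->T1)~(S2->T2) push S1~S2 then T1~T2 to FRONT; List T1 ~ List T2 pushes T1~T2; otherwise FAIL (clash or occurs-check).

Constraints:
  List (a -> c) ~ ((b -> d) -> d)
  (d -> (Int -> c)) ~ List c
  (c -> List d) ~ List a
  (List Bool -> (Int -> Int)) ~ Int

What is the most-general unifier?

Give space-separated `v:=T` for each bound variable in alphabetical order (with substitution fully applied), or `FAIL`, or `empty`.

Answer: FAIL

Derivation:
step 1: unify List (a -> c) ~ ((b -> d) -> d)  [subst: {-} | 3 pending]
  clash: List (a -> c) vs ((b -> d) -> d)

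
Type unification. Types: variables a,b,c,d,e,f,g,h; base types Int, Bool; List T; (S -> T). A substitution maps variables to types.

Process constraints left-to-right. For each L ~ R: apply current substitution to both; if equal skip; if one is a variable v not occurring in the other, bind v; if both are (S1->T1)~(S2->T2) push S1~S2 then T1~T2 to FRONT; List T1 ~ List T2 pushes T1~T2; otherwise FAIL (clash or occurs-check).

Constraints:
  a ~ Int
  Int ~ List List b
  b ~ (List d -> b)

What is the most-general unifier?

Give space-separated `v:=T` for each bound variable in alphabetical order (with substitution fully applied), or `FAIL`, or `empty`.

step 1: unify a ~ Int  [subst: {-} | 2 pending]
  bind a := Int
step 2: unify Int ~ List List b  [subst: {a:=Int} | 1 pending]
  clash: Int vs List List b

Answer: FAIL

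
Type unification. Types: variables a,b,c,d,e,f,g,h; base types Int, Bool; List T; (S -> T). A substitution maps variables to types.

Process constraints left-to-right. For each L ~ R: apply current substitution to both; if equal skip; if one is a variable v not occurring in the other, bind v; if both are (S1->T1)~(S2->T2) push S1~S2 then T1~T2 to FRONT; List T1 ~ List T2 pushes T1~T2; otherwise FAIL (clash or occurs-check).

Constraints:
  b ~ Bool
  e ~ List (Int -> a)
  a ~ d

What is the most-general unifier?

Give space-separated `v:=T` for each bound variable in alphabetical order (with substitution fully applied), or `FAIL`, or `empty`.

step 1: unify b ~ Bool  [subst: {-} | 2 pending]
  bind b := Bool
step 2: unify e ~ List (Int -> a)  [subst: {b:=Bool} | 1 pending]
  bind e := List (Int -> a)
step 3: unify a ~ d  [subst: {b:=Bool, e:=List (Int -> a)} | 0 pending]
  bind a := d

Answer: a:=d b:=Bool e:=List (Int -> d)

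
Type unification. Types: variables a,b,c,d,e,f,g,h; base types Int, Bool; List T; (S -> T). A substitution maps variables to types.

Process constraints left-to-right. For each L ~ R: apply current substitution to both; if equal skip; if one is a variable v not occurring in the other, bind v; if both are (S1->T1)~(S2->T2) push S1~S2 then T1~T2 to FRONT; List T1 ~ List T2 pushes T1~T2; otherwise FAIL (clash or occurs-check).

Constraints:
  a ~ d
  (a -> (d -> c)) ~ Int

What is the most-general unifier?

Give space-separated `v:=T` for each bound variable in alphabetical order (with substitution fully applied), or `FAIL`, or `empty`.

Answer: FAIL

Derivation:
step 1: unify a ~ d  [subst: {-} | 1 pending]
  bind a := d
step 2: unify (d -> (d -> c)) ~ Int  [subst: {a:=d} | 0 pending]
  clash: (d -> (d -> c)) vs Int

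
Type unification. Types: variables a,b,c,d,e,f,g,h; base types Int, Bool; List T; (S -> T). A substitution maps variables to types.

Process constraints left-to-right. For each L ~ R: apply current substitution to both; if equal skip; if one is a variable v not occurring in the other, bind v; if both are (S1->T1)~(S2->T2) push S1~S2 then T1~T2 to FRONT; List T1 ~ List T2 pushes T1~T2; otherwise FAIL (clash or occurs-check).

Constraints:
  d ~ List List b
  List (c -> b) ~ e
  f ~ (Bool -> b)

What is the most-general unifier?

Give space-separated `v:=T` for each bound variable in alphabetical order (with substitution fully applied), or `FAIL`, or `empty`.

Answer: d:=List List b e:=List (c -> b) f:=(Bool -> b)

Derivation:
step 1: unify d ~ List List b  [subst: {-} | 2 pending]
  bind d := List List b
step 2: unify List (c -> b) ~ e  [subst: {d:=List List b} | 1 pending]
  bind e := List (c -> b)
step 3: unify f ~ (Bool -> b)  [subst: {d:=List List b, e:=List (c -> b)} | 0 pending]
  bind f := (Bool -> b)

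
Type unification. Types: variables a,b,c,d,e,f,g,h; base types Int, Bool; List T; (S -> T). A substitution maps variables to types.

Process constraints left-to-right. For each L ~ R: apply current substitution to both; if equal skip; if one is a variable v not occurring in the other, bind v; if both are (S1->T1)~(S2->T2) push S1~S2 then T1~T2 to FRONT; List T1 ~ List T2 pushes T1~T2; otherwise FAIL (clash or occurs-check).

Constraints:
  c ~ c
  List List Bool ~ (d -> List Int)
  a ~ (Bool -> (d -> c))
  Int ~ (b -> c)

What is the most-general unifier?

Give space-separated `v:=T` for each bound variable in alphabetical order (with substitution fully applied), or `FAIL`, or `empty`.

step 1: unify c ~ c  [subst: {-} | 3 pending]
  -> identical, skip
step 2: unify List List Bool ~ (d -> List Int)  [subst: {-} | 2 pending]
  clash: List List Bool vs (d -> List Int)

Answer: FAIL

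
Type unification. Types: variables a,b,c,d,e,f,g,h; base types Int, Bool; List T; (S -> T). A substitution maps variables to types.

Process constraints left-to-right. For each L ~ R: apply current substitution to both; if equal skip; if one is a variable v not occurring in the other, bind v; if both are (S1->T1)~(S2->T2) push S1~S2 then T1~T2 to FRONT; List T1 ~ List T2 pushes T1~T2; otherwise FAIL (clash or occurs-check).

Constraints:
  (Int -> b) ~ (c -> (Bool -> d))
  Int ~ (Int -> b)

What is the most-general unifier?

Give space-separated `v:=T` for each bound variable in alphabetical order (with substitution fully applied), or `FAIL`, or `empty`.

step 1: unify (Int -> b) ~ (c -> (Bool -> d))  [subst: {-} | 1 pending]
  -> decompose arrow: push Int~c, b~(Bool -> d)
step 2: unify Int ~ c  [subst: {-} | 2 pending]
  bind c := Int
step 3: unify b ~ (Bool -> d)  [subst: {c:=Int} | 1 pending]
  bind b := (Bool -> d)
step 4: unify Int ~ (Int -> (Bool -> d))  [subst: {c:=Int, b:=(Bool -> d)} | 0 pending]
  clash: Int vs (Int -> (Bool -> d))

Answer: FAIL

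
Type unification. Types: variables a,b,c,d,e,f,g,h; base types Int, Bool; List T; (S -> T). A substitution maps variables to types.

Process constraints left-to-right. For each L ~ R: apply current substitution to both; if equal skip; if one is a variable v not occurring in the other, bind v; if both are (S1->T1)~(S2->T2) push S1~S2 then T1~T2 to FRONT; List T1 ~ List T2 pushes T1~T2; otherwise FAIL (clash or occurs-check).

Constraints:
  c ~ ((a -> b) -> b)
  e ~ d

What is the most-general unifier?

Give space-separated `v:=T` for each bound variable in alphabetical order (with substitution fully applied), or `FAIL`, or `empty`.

step 1: unify c ~ ((a -> b) -> b)  [subst: {-} | 1 pending]
  bind c := ((a -> b) -> b)
step 2: unify e ~ d  [subst: {c:=((a -> b) -> b)} | 0 pending]
  bind e := d

Answer: c:=((a -> b) -> b) e:=d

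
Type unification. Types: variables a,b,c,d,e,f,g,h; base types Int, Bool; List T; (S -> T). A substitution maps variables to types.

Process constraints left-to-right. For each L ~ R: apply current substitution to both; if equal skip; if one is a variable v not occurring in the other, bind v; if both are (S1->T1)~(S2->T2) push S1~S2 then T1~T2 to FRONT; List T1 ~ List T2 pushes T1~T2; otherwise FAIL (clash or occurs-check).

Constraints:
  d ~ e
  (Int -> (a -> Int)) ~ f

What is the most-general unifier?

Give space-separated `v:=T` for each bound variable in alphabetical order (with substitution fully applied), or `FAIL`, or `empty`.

step 1: unify d ~ e  [subst: {-} | 1 pending]
  bind d := e
step 2: unify (Int -> (a -> Int)) ~ f  [subst: {d:=e} | 0 pending]
  bind f := (Int -> (a -> Int))

Answer: d:=e f:=(Int -> (a -> Int))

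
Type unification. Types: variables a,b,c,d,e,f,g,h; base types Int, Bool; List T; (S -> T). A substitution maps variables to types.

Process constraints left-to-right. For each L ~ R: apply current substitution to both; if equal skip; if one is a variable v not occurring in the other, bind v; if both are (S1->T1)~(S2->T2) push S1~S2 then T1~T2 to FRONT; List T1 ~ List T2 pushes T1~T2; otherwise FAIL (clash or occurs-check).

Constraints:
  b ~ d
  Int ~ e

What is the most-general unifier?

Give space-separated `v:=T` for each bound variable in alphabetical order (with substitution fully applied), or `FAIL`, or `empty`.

Answer: b:=d e:=Int

Derivation:
step 1: unify b ~ d  [subst: {-} | 1 pending]
  bind b := d
step 2: unify Int ~ e  [subst: {b:=d} | 0 pending]
  bind e := Int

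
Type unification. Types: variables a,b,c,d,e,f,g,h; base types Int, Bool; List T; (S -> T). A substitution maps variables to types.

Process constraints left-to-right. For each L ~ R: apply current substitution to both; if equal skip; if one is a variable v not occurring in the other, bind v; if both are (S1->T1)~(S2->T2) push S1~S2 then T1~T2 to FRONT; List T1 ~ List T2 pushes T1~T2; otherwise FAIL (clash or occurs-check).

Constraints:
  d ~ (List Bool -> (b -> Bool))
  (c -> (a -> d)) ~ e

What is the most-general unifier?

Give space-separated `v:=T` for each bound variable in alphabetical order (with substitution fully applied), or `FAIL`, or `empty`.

Answer: d:=(List Bool -> (b -> Bool)) e:=(c -> (a -> (List Bool -> (b -> Bool))))

Derivation:
step 1: unify d ~ (List Bool -> (b -> Bool))  [subst: {-} | 1 pending]
  bind d := (List Bool -> (b -> Bool))
step 2: unify (c -> (a -> (List Bool -> (b -> Bool)))) ~ e  [subst: {d:=(List Bool -> (b -> Bool))} | 0 pending]
  bind e := (c -> (a -> (List Bool -> (b -> Bool))))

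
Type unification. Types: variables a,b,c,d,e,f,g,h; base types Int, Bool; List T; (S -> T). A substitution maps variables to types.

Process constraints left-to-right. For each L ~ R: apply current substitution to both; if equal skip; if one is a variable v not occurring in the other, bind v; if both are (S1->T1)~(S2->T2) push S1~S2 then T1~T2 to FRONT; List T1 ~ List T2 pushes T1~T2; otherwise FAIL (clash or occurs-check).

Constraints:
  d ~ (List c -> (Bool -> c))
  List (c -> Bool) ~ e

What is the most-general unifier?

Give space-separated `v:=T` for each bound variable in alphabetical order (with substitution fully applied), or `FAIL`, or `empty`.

Answer: d:=(List c -> (Bool -> c)) e:=List (c -> Bool)

Derivation:
step 1: unify d ~ (List c -> (Bool -> c))  [subst: {-} | 1 pending]
  bind d := (List c -> (Bool -> c))
step 2: unify List (c -> Bool) ~ e  [subst: {d:=(List c -> (Bool -> c))} | 0 pending]
  bind e := List (c -> Bool)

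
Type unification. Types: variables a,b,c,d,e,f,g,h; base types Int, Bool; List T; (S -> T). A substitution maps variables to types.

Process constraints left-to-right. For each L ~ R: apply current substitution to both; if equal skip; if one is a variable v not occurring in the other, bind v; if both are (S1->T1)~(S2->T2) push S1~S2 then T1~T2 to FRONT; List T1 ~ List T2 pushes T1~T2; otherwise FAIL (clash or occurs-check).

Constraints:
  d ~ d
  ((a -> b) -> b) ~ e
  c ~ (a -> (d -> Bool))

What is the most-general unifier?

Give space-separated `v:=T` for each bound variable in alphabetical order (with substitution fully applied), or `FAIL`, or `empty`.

step 1: unify d ~ d  [subst: {-} | 2 pending]
  -> identical, skip
step 2: unify ((a -> b) -> b) ~ e  [subst: {-} | 1 pending]
  bind e := ((a -> b) -> b)
step 3: unify c ~ (a -> (d -> Bool))  [subst: {e:=((a -> b) -> b)} | 0 pending]
  bind c := (a -> (d -> Bool))

Answer: c:=(a -> (d -> Bool)) e:=((a -> b) -> b)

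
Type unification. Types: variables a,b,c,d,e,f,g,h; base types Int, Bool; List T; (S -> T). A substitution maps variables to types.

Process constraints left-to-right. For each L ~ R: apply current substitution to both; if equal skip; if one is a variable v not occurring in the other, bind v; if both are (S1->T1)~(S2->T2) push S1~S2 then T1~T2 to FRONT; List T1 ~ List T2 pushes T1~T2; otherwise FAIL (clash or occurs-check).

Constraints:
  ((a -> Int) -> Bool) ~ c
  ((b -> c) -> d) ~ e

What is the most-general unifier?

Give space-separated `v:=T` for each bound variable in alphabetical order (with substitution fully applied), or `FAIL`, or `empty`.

step 1: unify ((a -> Int) -> Bool) ~ c  [subst: {-} | 1 pending]
  bind c := ((a -> Int) -> Bool)
step 2: unify ((b -> ((a -> Int) -> Bool)) -> d) ~ e  [subst: {c:=((a -> Int) -> Bool)} | 0 pending]
  bind e := ((b -> ((a -> Int) -> Bool)) -> d)

Answer: c:=((a -> Int) -> Bool) e:=((b -> ((a -> Int) -> Bool)) -> d)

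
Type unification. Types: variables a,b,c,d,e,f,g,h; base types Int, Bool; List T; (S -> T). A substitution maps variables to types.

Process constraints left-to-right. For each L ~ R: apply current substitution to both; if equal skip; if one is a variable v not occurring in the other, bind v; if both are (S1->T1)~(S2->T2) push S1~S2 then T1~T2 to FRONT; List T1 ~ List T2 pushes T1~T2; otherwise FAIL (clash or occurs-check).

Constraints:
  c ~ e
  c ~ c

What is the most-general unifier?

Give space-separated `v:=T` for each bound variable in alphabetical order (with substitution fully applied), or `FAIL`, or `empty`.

Answer: c:=e

Derivation:
step 1: unify c ~ e  [subst: {-} | 1 pending]
  bind c := e
step 2: unify e ~ e  [subst: {c:=e} | 0 pending]
  -> identical, skip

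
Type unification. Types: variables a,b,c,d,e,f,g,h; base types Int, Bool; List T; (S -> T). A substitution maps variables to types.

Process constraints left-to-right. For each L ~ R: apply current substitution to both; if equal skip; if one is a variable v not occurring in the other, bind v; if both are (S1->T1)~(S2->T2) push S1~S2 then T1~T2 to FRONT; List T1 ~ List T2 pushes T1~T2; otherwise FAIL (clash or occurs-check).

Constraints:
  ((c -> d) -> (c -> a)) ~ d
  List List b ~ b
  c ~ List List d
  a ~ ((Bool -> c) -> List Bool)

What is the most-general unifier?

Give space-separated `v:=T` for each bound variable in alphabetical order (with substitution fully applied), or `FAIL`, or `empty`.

Answer: FAIL

Derivation:
step 1: unify ((c -> d) -> (c -> a)) ~ d  [subst: {-} | 3 pending]
  occurs-check fail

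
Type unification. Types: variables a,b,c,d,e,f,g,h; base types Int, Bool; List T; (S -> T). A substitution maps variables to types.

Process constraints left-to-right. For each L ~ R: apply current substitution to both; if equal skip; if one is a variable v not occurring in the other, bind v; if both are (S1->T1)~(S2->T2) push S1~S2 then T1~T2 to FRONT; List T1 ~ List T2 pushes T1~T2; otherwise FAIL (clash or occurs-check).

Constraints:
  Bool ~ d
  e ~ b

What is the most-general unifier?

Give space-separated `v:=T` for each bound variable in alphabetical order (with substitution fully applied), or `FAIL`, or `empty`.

Answer: d:=Bool e:=b

Derivation:
step 1: unify Bool ~ d  [subst: {-} | 1 pending]
  bind d := Bool
step 2: unify e ~ b  [subst: {d:=Bool} | 0 pending]
  bind e := b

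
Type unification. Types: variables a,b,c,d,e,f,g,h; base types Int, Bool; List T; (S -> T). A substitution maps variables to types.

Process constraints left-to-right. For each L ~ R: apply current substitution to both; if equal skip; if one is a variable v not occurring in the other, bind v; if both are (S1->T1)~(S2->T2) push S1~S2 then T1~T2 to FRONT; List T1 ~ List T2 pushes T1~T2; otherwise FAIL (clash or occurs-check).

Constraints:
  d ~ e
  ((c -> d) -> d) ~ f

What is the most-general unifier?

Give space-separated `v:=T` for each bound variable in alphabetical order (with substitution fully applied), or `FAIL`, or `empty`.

Answer: d:=e f:=((c -> e) -> e)

Derivation:
step 1: unify d ~ e  [subst: {-} | 1 pending]
  bind d := e
step 2: unify ((c -> e) -> e) ~ f  [subst: {d:=e} | 0 pending]
  bind f := ((c -> e) -> e)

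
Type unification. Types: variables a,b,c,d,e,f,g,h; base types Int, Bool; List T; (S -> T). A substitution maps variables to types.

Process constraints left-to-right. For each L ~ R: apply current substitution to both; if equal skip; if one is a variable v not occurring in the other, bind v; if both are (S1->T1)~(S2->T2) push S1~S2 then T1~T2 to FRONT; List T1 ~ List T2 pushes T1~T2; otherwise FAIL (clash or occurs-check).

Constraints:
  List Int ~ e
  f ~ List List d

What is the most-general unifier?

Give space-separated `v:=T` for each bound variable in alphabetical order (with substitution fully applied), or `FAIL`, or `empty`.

step 1: unify List Int ~ e  [subst: {-} | 1 pending]
  bind e := List Int
step 2: unify f ~ List List d  [subst: {e:=List Int} | 0 pending]
  bind f := List List d

Answer: e:=List Int f:=List List d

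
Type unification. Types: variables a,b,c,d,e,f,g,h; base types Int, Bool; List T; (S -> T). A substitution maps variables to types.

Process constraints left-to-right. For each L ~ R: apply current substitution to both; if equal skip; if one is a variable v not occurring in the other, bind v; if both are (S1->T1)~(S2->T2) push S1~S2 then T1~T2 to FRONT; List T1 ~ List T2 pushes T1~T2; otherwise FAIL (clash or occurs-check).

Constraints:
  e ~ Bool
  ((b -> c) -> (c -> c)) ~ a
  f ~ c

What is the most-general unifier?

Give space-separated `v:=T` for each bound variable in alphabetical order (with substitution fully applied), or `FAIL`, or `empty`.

Answer: a:=((b -> c) -> (c -> c)) e:=Bool f:=c

Derivation:
step 1: unify e ~ Bool  [subst: {-} | 2 pending]
  bind e := Bool
step 2: unify ((b -> c) -> (c -> c)) ~ a  [subst: {e:=Bool} | 1 pending]
  bind a := ((b -> c) -> (c -> c))
step 3: unify f ~ c  [subst: {e:=Bool, a:=((b -> c) -> (c -> c))} | 0 pending]
  bind f := c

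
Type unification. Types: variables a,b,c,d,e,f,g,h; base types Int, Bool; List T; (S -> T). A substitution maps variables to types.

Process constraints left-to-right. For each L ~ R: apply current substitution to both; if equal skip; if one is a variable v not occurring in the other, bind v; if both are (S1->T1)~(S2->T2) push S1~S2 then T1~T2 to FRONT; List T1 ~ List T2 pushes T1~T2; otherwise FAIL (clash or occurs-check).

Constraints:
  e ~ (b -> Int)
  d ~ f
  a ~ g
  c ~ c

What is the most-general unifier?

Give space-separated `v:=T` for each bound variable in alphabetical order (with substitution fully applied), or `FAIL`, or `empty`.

step 1: unify e ~ (b -> Int)  [subst: {-} | 3 pending]
  bind e := (b -> Int)
step 2: unify d ~ f  [subst: {e:=(b -> Int)} | 2 pending]
  bind d := f
step 3: unify a ~ g  [subst: {e:=(b -> Int), d:=f} | 1 pending]
  bind a := g
step 4: unify c ~ c  [subst: {e:=(b -> Int), d:=f, a:=g} | 0 pending]
  -> identical, skip

Answer: a:=g d:=f e:=(b -> Int)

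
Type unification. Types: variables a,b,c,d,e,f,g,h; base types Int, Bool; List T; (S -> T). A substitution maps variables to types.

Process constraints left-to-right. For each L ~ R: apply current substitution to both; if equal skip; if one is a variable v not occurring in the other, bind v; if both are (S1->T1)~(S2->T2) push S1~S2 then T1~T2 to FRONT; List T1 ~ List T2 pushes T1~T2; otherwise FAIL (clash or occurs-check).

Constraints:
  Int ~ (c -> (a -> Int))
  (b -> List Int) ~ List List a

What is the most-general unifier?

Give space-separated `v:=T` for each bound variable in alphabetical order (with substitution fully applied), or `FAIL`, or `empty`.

step 1: unify Int ~ (c -> (a -> Int))  [subst: {-} | 1 pending]
  clash: Int vs (c -> (a -> Int))

Answer: FAIL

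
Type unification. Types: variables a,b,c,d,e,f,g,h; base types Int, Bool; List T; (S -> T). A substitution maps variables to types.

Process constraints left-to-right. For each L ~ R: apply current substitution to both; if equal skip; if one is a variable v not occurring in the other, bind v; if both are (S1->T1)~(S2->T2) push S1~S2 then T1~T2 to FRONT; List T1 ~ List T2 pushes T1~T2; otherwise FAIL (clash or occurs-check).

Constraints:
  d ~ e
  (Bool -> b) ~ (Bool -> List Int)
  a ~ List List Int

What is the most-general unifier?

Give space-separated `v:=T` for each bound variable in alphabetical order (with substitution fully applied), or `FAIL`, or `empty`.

step 1: unify d ~ e  [subst: {-} | 2 pending]
  bind d := e
step 2: unify (Bool -> b) ~ (Bool -> List Int)  [subst: {d:=e} | 1 pending]
  -> decompose arrow: push Bool~Bool, b~List Int
step 3: unify Bool ~ Bool  [subst: {d:=e} | 2 pending]
  -> identical, skip
step 4: unify b ~ List Int  [subst: {d:=e} | 1 pending]
  bind b := List Int
step 5: unify a ~ List List Int  [subst: {d:=e, b:=List Int} | 0 pending]
  bind a := List List Int

Answer: a:=List List Int b:=List Int d:=e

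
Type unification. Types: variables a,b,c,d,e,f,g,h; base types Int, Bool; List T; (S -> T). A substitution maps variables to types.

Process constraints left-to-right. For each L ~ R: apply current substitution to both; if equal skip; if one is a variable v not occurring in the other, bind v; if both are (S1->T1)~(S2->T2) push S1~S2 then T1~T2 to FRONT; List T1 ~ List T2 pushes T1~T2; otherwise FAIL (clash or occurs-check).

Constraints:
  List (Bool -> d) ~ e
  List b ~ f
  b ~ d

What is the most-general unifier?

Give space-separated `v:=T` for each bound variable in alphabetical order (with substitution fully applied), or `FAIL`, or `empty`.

step 1: unify List (Bool -> d) ~ e  [subst: {-} | 2 pending]
  bind e := List (Bool -> d)
step 2: unify List b ~ f  [subst: {e:=List (Bool -> d)} | 1 pending]
  bind f := List b
step 3: unify b ~ d  [subst: {e:=List (Bool -> d), f:=List b} | 0 pending]
  bind b := d

Answer: b:=d e:=List (Bool -> d) f:=List d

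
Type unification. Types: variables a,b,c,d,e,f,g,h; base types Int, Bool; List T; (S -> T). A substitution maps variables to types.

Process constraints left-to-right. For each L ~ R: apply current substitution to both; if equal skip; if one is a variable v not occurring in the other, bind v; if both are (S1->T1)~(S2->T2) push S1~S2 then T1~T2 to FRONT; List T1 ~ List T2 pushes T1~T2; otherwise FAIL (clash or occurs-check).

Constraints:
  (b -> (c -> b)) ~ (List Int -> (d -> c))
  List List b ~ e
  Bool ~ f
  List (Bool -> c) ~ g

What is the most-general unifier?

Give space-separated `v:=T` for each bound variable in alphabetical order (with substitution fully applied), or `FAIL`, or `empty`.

step 1: unify (b -> (c -> b)) ~ (List Int -> (d -> c))  [subst: {-} | 3 pending]
  -> decompose arrow: push b~List Int, (c -> b)~(d -> c)
step 2: unify b ~ List Int  [subst: {-} | 4 pending]
  bind b := List Int
step 3: unify (c -> List Int) ~ (d -> c)  [subst: {b:=List Int} | 3 pending]
  -> decompose arrow: push c~d, List Int~c
step 4: unify c ~ d  [subst: {b:=List Int} | 4 pending]
  bind c := d
step 5: unify List Int ~ d  [subst: {b:=List Int, c:=d} | 3 pending]
  bind d := List Int
step 6: unify List List List Int ~ e  [subst: {b:=List Int, c:=d, d:=List Int} | 2 pending]
  bind e := List List List Int
step 7: unify Bool ~ f  [subst: {b:=List Int, c:=d, d:=List Int, e:=List List List Int} | 1 pending]
  bind f := Bool
step 8: unify List (Bool -> List Int) ~ g  [subst: {b:=List Int, c:=d, d:=List Int, e:=List List List Int, f:=Bool} | 0 pending]
  bind g := List (Bool -> List Int)

Answer: b:=List Int c:=List Int d:=List Int e:=List List List Int f:=Bool g:=List (Bool -> List Int)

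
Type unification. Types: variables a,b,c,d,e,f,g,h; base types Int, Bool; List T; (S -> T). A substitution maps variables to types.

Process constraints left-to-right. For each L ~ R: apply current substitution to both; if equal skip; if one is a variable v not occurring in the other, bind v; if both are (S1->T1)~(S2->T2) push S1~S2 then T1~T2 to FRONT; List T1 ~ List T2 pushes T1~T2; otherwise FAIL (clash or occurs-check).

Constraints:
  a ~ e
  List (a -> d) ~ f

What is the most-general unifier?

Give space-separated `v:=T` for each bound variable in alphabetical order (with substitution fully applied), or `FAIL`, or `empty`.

Answer: a:=e f:=List (e -> d)

Derivation:
step 1: unify a ~ e  [subst: {-} | 1 pending]
  bind a := e
step 2: unify List (e -> d) ~ f  [subst: {a:=e} | 0 pending]
  bind f := List (e -> d)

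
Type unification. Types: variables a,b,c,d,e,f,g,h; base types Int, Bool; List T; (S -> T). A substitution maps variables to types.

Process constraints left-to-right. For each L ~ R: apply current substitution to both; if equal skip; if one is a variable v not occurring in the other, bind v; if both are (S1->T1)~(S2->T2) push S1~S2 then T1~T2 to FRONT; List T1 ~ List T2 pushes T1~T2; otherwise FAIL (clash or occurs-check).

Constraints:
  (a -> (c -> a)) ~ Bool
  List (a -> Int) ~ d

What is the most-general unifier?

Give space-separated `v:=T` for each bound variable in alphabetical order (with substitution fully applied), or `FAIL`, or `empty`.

Answer: FAIL

Derivation:
step 1: unify (a -> (c -> a)) ~ Bool  [subst: {-} | 1 pending]
  clash: (a -> (c -> a)) vs Bool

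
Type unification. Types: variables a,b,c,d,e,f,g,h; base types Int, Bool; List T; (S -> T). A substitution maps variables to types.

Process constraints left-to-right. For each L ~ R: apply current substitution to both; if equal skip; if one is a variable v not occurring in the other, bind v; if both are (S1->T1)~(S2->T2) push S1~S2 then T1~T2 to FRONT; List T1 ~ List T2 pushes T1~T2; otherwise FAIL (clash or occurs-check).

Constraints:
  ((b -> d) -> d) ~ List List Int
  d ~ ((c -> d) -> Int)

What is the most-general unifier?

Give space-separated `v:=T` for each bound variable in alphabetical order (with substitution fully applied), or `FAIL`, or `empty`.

step 1: unify ((b -> d) -> d) ~ List List Int  [subst: {-} | 1 pending]
  clash: ((b -> d) -> d) vs List List Int

Answer: FAIL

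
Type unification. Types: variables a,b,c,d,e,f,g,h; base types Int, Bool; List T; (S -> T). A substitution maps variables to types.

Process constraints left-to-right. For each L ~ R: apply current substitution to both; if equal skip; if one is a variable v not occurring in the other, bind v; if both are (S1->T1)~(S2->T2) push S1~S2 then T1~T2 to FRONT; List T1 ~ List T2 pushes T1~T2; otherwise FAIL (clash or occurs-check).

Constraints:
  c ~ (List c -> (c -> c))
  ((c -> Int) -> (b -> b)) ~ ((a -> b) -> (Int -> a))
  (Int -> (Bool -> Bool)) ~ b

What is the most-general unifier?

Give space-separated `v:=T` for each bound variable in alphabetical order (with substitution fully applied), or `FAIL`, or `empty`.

Answer: FAIL

Derivation:
step 1: unify c ~ (List c -> (c -> c))  [subst: {-} | 2 pending]
  occurs-check fail: c in (List c -> (c -> c))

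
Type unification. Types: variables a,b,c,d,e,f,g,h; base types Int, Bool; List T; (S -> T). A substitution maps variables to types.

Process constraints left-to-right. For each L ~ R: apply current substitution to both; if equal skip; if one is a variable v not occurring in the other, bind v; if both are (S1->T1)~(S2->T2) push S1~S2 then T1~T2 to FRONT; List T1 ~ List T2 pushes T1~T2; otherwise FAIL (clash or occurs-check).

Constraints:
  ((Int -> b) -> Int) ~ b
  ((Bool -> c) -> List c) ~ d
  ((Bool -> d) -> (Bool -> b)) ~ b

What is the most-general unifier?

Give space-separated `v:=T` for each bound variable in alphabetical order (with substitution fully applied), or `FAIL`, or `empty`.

step 1: unify ((Int -> b) -> Int) ~ b  [subst: {-} | 2 pending]
  occurs-check fail

Answer: FAIL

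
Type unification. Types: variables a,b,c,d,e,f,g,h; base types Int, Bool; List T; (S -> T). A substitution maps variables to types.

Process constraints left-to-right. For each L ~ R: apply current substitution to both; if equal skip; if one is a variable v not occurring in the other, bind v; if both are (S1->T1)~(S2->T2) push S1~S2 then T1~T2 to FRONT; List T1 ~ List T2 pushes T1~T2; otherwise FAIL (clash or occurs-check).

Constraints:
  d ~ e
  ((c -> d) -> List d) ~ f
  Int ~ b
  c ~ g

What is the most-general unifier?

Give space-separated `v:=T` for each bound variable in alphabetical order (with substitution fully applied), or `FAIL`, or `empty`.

step 1: unify d ~ e  [subst: {-} | 3 pending]
  bind d := e
step 2: unify ((c -> e) -> List e) ~ f  [subst: {d:=e} | 2 pending]
  bind f := ((c -> e) -> List e)
step 3: unify Int ~ b  [subst: {d:=e, f:=((c -> e) -> List e)} | 1 pending]
  bind b := Int
step 4: unify c ~ g  [subst: {d:=e, f:=((c -> e) -> List e), b:=Int} | 0 pending]
  bind c := g

Answer: b:=Int c:=g d:=e f:=((g -> e) -> List e)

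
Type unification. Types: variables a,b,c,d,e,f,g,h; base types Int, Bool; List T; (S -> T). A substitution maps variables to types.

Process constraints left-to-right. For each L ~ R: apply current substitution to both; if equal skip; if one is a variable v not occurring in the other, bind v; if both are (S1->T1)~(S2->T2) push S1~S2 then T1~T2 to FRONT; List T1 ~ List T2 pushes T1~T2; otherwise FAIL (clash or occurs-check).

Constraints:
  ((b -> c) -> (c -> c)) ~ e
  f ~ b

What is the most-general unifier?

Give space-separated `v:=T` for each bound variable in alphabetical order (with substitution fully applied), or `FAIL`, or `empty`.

Answer: e:=((b -> c) -> (c -> c)) f:=b

Derivation:
step 1: unify ((b -> c) -> (c -> c)) ~ e  [subst: {-} | 1 pending]
  bind e := ((b -> c) -> (c -> c))
step 2: unify f ~ b  [subst: {e:=((b -> c) -> (c -> c))} | 0 pending]
  bind f := b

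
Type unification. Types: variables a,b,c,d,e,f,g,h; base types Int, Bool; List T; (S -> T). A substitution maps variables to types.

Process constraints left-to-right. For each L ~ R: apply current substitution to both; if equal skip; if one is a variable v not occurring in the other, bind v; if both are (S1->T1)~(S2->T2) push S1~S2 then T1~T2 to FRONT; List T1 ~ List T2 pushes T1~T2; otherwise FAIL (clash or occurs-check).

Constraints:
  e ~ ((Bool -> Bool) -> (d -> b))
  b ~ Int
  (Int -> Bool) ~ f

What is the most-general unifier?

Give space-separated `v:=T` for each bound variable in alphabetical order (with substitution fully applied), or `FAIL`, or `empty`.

step 1: unify e ~ ((Bool -> Bool) -> (d -> b))  [subst: {-} | 2 pending]
  bind e := ((Bool -> Bool) -> (d -> b))
step 2: unify b ~ Int  [subst: {e:=((Bool -> Bool) -> (d -> b))} | 1 pending]
  bind b := Int
step 3: unify (Int -> Bool) ~ f  [subst: {e:=((Bool -> Bool) -> (d -> b)), b:=Int} | 0 pending]
  bind f := (Int -> Bool)

Answer: b:=Int e:=((Bool -> Bool) -> (d -> Int)) f:=(Int -> Bool)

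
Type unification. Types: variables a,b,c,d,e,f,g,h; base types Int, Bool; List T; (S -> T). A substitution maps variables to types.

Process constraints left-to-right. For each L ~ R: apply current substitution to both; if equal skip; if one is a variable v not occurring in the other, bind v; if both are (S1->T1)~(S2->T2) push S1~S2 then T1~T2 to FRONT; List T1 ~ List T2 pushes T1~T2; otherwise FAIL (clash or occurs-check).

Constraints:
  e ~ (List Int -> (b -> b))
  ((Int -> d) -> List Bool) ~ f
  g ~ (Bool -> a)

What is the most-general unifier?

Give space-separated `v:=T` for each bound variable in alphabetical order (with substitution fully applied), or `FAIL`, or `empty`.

Answer: e:=(List Int -> (b -> b)) f:=((Int -> d) -> List Bool) g:=(Bool -> a)

Derivation:
step 1: unify e ~ (List Int -> (b -> b))  [subst: {-} | 2 pending]
  bind e := (List Int -> (b -> b))
step 2: unify ((Int -> d) -> List Bool) ~ f  [subst: {e:=(List Int -> (b -> b))} | 1 pending]
  bind f := ((Int -> d) -> List Bool)
step 3: unify g ~ (Bool -> a)  [subst: {e:=(List Int -> (b -> b)), f:=((Int -> d) -> List Bool)} | 0 pending]
  bind g := (Bool -> a)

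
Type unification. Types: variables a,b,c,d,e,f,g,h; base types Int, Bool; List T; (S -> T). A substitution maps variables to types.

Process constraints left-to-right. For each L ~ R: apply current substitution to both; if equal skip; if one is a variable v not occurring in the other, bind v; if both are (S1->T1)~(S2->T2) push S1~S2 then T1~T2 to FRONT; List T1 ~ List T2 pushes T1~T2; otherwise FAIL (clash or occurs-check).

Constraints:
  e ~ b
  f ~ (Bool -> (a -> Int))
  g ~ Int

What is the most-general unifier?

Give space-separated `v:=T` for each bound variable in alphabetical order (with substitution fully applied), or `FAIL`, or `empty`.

step 1: unify e ~ b  [subst: {-} | 2 pending]
  bind e := b
step 2: unify f ~ (Bool -> (a -> Int))  [subst: {e:=b} | 1 pending]
  bind f := (Bool -> (a -> Int))
step 3: unify g ~ Int  [subst: {e:=b, f:=(Bool -> (a -> Int))} | 0 pending]
  bind g := Int

Answer: e:=b f:=(Bool -> (a -> Int)) g:=Int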